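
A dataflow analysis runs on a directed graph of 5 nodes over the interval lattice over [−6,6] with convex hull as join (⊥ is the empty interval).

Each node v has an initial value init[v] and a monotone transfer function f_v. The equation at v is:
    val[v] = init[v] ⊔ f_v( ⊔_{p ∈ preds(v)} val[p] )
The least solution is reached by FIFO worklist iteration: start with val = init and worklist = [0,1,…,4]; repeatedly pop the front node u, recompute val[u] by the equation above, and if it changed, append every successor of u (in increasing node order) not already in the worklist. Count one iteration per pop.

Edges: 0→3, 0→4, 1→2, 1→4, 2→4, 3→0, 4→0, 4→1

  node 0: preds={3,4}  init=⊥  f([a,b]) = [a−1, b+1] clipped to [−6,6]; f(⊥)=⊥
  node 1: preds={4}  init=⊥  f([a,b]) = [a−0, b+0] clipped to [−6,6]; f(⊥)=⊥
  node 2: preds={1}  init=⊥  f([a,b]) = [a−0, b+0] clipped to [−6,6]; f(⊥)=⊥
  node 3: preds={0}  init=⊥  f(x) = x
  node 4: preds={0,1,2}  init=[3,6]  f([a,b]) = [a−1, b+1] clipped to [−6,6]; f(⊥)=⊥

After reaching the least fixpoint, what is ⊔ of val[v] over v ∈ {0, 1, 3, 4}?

Worklist (30 pops):
  #1 pop 0: in=[3,6] → [2,6] (was ⊥); enqueue []
  #2 pop 1: in=[3,6] → [3,6] (was ⊥); enqueue []
  #3 pop 2: in=[3,6] → [3,6] (was ⊥); enqueue []
  #4 pop 3: in=[2,6] → [2,6] (was ⊥); enqueue [0]
  #5 pop 4: in=[2,6] → [1,6] (was [3,6]); enqueue [1]
  #6 pop 0: in=[1,6] → [0,6] (was [2,6]); enqueue [3,4]
  #7 pop 1: in=[1,6] → [1,6] (was [3,6]); enqueue [2]
  #8 pop 3: in=[0,6] → [0,6] (was [2,6]); enqueue [0]
  #9 pop 4: in=[0,6] → [-1,6] (was [1,6]); enqueue [1]
  #10 pop 2: in=[1,6] → [1,6] (was [3,6]); enqueue [4]
  #11 pop 0: in=[-1,6] → [-2,6] (was [0,6]); enqueue [3]
  #12 pop 1: in=[-1,6] → [-1,6] (was [1,6]); enqueue [2]
  #13 pop 4: in=[-2,6] → [-3,6] (was [-1,6]); enqueue [0,1]
  #14 pop 3: in=[-2,6] → [-2,6] (was [0,6]); enqueue []
  #15 pop 2: in=[-1,6] → [-1,6] (was [1,6]); enqueue [4]
  #16 pop 0: in=[-3,6] → [-4,6] (was [-2,6]); enqueue [3]
  #17 pop 1: in=[-3,6] → [-3,6] (was [-1,6]); enqueue [2]
  #18 pop 4: in=[-4,6] → [-5,6] (was [-3,6]); enqueue [0,1]
  #19 pop 3: in=[-4,6] → [-4,6] (was [-2,6]); enqueue []
  #20 pop 2: in=[-3,6] → [-3,6] (was [-1,6]); enqueue [4]
  #21 pop 0: in=[-5,6] → [-6,6] (was [-4,6]); enqueue [3]
  #22 pop 1: in=[-5,6] → [-5,6] (was [-3,6]); enqueue [2]
  #23 pop 4: in=[-6,6] → [-6,6] (was [-5,6]); enqueue [0,1]
  #24 pop 3: in=[-6,6] → [-6,6] (was [-4,6]); enqueue []
  #25 pop 2: in=[-5,6] → [-5,6] (was [-3,6]); enqueue [4]
  #26 pop 0: in=[-6,6] → [-6,6] (no change)
  #27 pop 1: in=[-6,6] → [-6,6] (was [-5,6]); enqueue [2]
  #28 pop 4: in=[-6,6] → [-6,6] (no change)
  #29 pop 2: in=[-6,6] → [-6,6] (was [-5,6]); enqueue [4]
  #30 pop 4: in=[-6,6] → [-6,6] (no change)

Fixpoint:
  val[0] = [-6,6]
  val[1] = [-6,6]
  val[2] = [-6,6]
  val[3] = [-6,6]
  val[4] = [-6,6]

[-6,6]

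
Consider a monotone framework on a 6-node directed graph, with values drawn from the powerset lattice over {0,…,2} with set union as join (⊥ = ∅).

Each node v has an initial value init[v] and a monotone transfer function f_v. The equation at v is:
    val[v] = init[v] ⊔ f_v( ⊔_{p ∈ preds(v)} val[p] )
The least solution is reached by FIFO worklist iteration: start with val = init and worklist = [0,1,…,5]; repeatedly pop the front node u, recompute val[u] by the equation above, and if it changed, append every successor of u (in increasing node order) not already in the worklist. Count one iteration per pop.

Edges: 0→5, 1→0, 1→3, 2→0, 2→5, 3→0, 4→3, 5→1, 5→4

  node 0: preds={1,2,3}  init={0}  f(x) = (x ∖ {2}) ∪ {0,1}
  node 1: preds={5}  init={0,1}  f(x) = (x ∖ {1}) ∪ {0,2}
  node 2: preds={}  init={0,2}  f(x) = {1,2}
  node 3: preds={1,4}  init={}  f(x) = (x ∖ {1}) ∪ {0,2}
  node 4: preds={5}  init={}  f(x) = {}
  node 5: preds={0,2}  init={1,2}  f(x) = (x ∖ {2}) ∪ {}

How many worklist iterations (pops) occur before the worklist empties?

Iteration log — 9 steps:
  step 1. node 0  ⊔preds={0,1,2}  new={0,1}  old={0}  +wl: 
  step 2. node 1  ⊔preds={1,2}  new={0,1,2}  old={0,1}  +wl: 0
  step 3. node 2  ⊔preds={}  new={0,1,2}  old={0,2}  +wl: 
  step 4. node 3  ⊔preds={0,1,2}  new={0,2}  old={}  +wl: 
  step 5. node 4  ⊔preds={1,2}  new={}  stable
  step 6. node 5  ⊔preds={0,1,2}  new={0,1,2}  old={1,2}  +wl: 1,4
  step 7. node 0  ⊔preds={0,1,2}  new={0,1}  stable
  step 8. node 1  ⊔preds={0,1,2}  new={0,1,2}  stable
  step 9. node 4  ⊔preds={0,1,2}  new={}  stable

Least fixpoint reached:
  node 0: {0,1}
  node 1: {0,1,2}
  node 2: {0,1,2}
  node 3: {0,2}
  node 4: {}
  node 5: {0,1,2}

9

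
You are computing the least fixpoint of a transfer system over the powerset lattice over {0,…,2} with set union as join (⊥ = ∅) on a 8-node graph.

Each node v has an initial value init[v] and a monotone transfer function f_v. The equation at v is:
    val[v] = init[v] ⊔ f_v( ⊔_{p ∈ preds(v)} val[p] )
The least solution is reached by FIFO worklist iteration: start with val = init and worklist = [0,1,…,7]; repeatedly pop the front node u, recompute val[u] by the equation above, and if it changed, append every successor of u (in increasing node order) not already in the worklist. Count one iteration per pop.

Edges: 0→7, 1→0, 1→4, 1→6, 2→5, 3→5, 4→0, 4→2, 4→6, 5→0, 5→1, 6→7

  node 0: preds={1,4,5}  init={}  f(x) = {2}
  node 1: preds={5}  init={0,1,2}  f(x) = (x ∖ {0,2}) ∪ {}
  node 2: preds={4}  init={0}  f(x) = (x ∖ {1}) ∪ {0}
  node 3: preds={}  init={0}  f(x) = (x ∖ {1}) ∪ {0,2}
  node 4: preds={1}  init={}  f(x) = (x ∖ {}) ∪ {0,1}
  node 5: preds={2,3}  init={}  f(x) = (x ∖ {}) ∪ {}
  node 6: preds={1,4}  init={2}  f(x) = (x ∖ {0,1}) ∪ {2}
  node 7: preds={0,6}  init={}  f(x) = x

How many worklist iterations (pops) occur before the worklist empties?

Iteration log — 12 steps:
  step 1. node 0  ⊔preds={0,1,2}  new={2}  old={}  +wl: 
  step 2. node 1  ⊔preds={}  new={0,1,2}  stable
  step 3. node 2  ⊔preds={}  new={0}  stable
  step 4. node 3  ⊔preds={}  new={0,2}  old={0}  +wl: 
  step 5. node 4  ⊔preds={0,1,2}  new={0,1,2}  old={}  +wl: 0,2
  step 6. node 5  ⊔preds={0,2}  new={0,2}  old={}  +wl: 1
  step 7. node 6  ⊔preds={0,1,2}  new={2}  stable
  step 8. node 7  ⊔preds={2}  new={2}  old={}  +wl: 
  step 9. node 0  ⊔preds={0,1,2}  new={2}  stable
  step 10. node 2  ⊔preds={0,1,2}  new={0,2}  old={0}  +wl: 5
  step 11. node 1  ⊔preds={0,2}  new={0,1,2}  stable
  step 12. node 5  ⊔preds={0,2}  new={0,2}  stable

Least fixpoint reached:
  node 0: {2}
  node 1: {0,1,2}
  node 2: {0,2}
  node 3: {0,2}
  node 4: {0,1,2}
  node 5: {0,2}
  node 6: {2}
  node 7: {2}

12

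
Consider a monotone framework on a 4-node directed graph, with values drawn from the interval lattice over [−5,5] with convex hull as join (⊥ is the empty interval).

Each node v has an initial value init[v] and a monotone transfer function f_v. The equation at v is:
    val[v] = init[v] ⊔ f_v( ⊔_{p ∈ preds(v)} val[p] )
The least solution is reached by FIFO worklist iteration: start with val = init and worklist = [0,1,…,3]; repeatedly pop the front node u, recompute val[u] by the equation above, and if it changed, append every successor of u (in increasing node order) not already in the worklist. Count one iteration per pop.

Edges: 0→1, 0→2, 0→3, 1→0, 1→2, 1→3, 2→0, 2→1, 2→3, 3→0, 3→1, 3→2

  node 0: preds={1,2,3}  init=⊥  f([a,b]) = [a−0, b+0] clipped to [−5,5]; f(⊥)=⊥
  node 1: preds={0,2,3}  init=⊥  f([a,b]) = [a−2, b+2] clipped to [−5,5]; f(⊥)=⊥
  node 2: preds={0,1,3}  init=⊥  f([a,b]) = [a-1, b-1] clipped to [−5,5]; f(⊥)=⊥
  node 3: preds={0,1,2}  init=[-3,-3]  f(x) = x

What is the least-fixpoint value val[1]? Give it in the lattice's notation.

Worklist (20 pops):
  #1 pop 0: in=[-3,-3] → [-3,-3] (was ⊥); enqueue []
  #2 pop 1: in=[-3,-3] → [-5,-1] (was ⊥); enqueue [0]
  #3 pop 2: in=[-5,-1] → [-5,-2] (was ⊥); enqueue [1]
  #4 pop 3: in=[-5,-1] → [-5,-1] (was [-3,-3]); enqueue [2]
  #5 pop 0: in=[-5,-1] → [-5,-1] (was [-3,-3]); enqueue [3]
  #6 pop 1: in=[-5,-1] → [-5,1] (was [-5,-1]); enqueue [0]
  #7 pop 2: in=[-5,1] → [-5,0] (was [-5,-2]); enqueue [1]
  #8 pop 3: in=[-5,1] → [-5,1] (was [-5,-1]); enqueue [2]
  #9 pop 0: in=[-5,1] → [-5,1] (was [-5,-1]); enqueue [3]
  #10 pop 1: in=[-5,1] → [-5,3] (was [-5,1]); enqueue [0]
  #11 pop 2: in=[-5,3] → [-5,2] (was [-5,0]); enqueue [1]
  #12 pop 3: in=[-5,3] → [-5,3] (was [-5,1]); enqueue [2]
  #13 pop 0: in=[-5,3] → [-5,3] (was [-5,1]); enqueue [3]
  #14 pop 1: in=[-5,3] → [-5,5] (was [-5,3]); enqueue [0]
  #15 pop 2: in=[-5,5] → [-5,4] (was [-5,2]); enqueue [1]
  #16 pop 3: in=[-5,5] → [-5,5] (was [-5,3]); enqueue [2]
  #17 pop 0: in=[-5,5] → [-5,5] (was [-5,3]); enqueue [3]
  #18 pop 1: in=[-5,5] → [-5,5] (no change)
  #19 pop 2: in=[-5,5] → [-5,4] (no change)
  #20 pop 3: in=[-5,5] → [-5,5] (no change)

Fixpoint:
  val[0] = [-5,5]
  val[1] = [-5,5]
  val[2] = [-5,4]
  val[3] = [-5,5]

[-5,5]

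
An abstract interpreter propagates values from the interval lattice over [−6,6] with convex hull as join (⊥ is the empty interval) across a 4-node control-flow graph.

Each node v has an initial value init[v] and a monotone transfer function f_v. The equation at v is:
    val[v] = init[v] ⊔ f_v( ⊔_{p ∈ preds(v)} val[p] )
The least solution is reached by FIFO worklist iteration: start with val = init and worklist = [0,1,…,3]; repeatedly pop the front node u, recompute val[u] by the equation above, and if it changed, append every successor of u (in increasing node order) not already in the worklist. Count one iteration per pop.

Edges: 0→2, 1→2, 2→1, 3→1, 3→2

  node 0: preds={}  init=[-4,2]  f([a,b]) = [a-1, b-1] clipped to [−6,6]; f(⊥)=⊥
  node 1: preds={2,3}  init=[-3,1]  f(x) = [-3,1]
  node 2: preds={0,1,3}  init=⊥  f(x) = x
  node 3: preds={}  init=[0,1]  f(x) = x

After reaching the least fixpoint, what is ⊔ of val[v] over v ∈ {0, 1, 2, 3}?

Trace (5 dequeues):
  [1] u=0 | in ⊥ | out [-4,2] | ==
  [2] u=1 | in [0,1] | out [-3,1] | ==
  [3] u=2 | in [-4,2] | out [-4,2] | prev ⊥ | push {1}
  [4] u=3 | in ⊥ | out [0,1] | ==
  [5] u=1 | in [-4,2] | out [-3,1] | ==

Converged values:
  [0] [-4,2]
  [1] [-3,1]
  [2] [-4,2]
  [3] [0,1]

[-4,2]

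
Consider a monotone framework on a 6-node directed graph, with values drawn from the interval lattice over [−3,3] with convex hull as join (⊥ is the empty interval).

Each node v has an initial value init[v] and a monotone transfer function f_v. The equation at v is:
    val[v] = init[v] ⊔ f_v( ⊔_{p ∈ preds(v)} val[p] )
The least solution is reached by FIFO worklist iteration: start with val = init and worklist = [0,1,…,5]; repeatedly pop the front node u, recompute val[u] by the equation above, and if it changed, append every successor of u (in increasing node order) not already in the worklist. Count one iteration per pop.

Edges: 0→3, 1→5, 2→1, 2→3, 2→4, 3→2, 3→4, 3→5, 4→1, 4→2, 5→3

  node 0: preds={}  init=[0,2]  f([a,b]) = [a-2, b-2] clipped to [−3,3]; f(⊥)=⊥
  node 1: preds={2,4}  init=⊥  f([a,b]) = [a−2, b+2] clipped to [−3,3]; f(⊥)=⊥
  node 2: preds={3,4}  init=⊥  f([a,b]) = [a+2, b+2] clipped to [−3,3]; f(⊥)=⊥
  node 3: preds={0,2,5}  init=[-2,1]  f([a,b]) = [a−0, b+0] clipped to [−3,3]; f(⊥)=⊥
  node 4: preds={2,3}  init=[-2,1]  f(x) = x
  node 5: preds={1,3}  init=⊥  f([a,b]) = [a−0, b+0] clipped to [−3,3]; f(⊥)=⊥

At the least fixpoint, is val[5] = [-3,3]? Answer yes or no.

yes

Worklist (15 pops):
  #1 pop 0: in=⊥ → [0,2] (no change)
  #2 pop 1: in=[-2,1] → [-3,3] (was ⊥); enqueue []
  #3 pop 2: in=[-2,1] → [0,3] (was ⊥); enqueue [1]
  #4 pop 3: in=[0,3] → [-2,3] (was [-2,1]); enqueue [2]
  #5 pop 4: in=[-2,3] → [-2,3] (was [-2,1]); enqueue []
  #6 pop 5: in=[-3,3] → [-3,3] (was ⊥); enqueue [3]
  #7 pop 1: in=[-2,3] → [-3,3] (no change)
  #8 pop 2: in=[-2,3] → [0,3] (no change)
  #9 pop 3: in=[-3,3] → [-3,3] (was [-2,3]); enqueue [2,4,5]
  #10 pop 2: in=[-3,3] → [-1,3] (was [0,3]); enqueue [1,3]
  #11 pop 4: in=[-3,3] → [-3,3] (was [-2,3]); enqueue [2]
  #12 pop 5: in=[-3,3] → [-3,3] (no change)
  #13 pop 1: in=[-3,3] → [-3,3] (no change)
  #14 pop 3: in=[-3,3] → [-3,3] (no change)
  #15 pop 2: in=[-3,3] → [-1,3] (no change)

Fixpoint:
  val[0] = [0,2]
  val[1] = [-3,3]
  val[2] = [-1,3]
  val[3] = [-3,3]
  val[4] = [-3,3]
  val[5] = [-3,3]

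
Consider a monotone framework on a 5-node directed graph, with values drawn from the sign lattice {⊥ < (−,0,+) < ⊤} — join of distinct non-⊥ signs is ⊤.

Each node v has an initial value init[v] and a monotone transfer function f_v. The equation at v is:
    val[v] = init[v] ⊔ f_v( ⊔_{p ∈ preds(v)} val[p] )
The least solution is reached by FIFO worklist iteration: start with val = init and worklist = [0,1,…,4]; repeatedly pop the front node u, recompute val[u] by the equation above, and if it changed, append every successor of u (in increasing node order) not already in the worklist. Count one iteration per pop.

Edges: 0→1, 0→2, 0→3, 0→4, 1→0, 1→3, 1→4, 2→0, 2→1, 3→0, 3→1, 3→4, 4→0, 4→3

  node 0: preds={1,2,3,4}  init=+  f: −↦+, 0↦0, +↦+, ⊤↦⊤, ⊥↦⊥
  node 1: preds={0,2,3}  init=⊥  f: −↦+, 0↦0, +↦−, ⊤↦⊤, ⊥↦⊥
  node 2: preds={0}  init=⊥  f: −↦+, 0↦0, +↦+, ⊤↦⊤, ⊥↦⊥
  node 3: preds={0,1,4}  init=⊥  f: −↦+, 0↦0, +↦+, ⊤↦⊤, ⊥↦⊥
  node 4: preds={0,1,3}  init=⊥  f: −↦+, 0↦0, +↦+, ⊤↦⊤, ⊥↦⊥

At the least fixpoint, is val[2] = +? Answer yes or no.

no

Iteration log — 12 steps:
  step 1. node 0  ⊔preds=⊥  new=+  stable
  step 2. node 1  ⊔preds=+  new=−  old=⊥  +wl: 0
  step 3. node 2  ⊔preds=+  new=+  old=⊥  +wl: 1
  step 4. node 3  ⊔preds=⊤  new=⊤  old=⊥  +wl: 
  step 5. node 4  ⊔preds=⊤  new=⊤  old=⊥  +wl: 3
  step 6. node 0  ⊔preds=⊤  new=⊤  old=+  +wl: 2,4
  step 7. node 1  ⊔preds=⊤  new=⊤  old=−  +wl: 0
  step 8. node 3  ⊔preds=⊤  new=⊤  stable
  step 9. node 2  ⊔preds=⊤  new=⊤  old=+  +wl: 1
  step 10. node 4  ⊔preds=⊤  new=⊤  stable
  step 11. node 0  ⊔preds=⊤  new=⊤  stable
  step 12. node 1  ⊔preds=⊤  new=⊤  stable

Least fixpoint reached:
  node 0: ⊤
  node 1: ⊤
  node 2: ⊤
  node 3: ⊤
  node 4: ⊤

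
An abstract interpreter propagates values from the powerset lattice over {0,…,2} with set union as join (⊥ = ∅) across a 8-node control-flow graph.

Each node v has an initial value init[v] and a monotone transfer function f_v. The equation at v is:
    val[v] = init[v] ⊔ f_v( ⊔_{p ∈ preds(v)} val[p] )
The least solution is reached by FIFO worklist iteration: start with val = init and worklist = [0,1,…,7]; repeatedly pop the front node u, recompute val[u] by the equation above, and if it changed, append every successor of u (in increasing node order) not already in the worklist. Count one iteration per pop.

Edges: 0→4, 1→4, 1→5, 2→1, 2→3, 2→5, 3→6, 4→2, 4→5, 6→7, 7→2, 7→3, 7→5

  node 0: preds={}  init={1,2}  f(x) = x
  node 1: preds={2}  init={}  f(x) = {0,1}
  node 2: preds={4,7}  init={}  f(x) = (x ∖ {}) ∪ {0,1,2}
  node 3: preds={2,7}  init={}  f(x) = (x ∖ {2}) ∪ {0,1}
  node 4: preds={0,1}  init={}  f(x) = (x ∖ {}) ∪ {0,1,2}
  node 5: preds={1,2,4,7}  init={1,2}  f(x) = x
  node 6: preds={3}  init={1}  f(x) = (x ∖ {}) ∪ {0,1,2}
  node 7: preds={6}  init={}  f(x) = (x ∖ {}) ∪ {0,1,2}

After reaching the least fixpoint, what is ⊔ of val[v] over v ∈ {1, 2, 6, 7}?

Iteration log — 12 steps:
  step 1. node 0  ⊔preds={}  new={1,2}  stable
  step 2. node 1  ⊔preds={}  new={0,1}  old={}  +wl: 
  step 3. node 2  ⊔preds={}  new={0,1,2}  old={}  +wl: 1
  step 4. node 3  ⊔preds={0,1,2}  new={0,1}  old={}  +wl: 
  step 5. node 4  ⊔preds={0,1,2}  new={0,1,2}  old={}  +wl: 2
  step 6. node 5  ⊔preds={0,1,2}  new={0,1,2}  old={1,2}  +wl: 
  step 7. node 6  ⊔preds={0,1}  new={0,1,2}  old={1}  +wl: 
  step 8. node 7  ⊔preds={0,1,2}  new={0,1,2}  old={}  +wl: 3,5
  step 9. node 1  ⊔preds={0,1,2}  new={0,1}  stable
  step 10. node 2  ⊔preds={0,1,2}  new={0,1,2}  stable
  step 11. node 3  ⊔preds={0,1,2}  new={0,1}  stable
  step 12. node 5  ⊔preds={0,1,2}  new={0,1,2}  stable

Least fixpoint reached:
  node 0: {1,2}
  node 1: {0,1}
  node 2: {0,1,2}
  node 3: {0,1}
  node 4: {0,1,2}
  node 5: {0,1,2}
  node 6: {0,1,2}
  node 7: {0,1,2}

{0,1,2}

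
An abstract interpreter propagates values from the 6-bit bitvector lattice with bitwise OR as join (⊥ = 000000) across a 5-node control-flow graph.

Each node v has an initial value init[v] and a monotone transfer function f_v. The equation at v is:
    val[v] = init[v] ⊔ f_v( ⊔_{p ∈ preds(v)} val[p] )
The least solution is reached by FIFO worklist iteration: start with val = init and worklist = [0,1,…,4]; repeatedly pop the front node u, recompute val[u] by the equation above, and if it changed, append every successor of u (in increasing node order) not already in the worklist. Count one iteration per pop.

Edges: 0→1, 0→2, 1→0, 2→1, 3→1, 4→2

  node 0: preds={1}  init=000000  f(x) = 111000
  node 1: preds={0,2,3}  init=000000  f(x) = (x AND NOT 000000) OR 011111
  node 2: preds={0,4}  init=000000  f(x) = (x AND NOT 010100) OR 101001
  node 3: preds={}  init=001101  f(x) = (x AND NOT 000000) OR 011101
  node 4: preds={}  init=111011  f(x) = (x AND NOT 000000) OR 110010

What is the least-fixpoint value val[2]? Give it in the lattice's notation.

101011

Iteration log — 7 steps:
  step 1. node 0  ⊔preds=000000  new=111000  old=000000  +wl: 
  step 2. node 1  ⊔preds=111101  new=111111  old=000000  +wl: 0
  step 3. node 2  ⊔preds=111011  new=101011  old=000000  +wl: 1
  step 4. node 3  ⊔preds=000000  new=011101  old=001101  +wl: 
  step 5. node 4  ⊔preds=000000  new=111011  stable
  step 6. node 0  ⊔preds=111111  new=111000  stable
  step 7. node 1  ⊔preds=111111  new=111111  stable

Least fixpoint reached:
  node 0: 111000
  node 1: 111111
  node 2: 101011
  node 3: 011101
  node 4: 111011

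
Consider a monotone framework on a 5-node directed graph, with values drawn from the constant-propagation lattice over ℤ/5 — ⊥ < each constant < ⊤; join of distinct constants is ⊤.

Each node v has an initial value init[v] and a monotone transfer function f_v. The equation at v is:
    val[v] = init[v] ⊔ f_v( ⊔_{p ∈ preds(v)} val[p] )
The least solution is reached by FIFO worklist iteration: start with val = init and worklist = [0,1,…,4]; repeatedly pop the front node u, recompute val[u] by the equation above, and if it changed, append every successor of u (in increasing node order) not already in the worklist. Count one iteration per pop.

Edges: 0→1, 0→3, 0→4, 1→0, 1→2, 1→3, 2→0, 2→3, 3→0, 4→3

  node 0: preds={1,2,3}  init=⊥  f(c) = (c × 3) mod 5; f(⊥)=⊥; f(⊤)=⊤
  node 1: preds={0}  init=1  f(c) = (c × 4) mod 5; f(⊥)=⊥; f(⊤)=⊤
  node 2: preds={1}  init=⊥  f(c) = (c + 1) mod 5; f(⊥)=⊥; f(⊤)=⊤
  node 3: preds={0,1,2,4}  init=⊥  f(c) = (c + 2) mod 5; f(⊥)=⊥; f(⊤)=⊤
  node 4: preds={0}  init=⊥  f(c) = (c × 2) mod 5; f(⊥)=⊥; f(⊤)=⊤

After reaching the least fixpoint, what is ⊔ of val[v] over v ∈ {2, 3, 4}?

⊤

Trace (10 dequeues):
  [1] u=0 | in 1 | out 3 | prev ⊥ | push {}
  [2] u=1 | in 3 | out ⊤ | prev 1 | push {0}
  [3] u=2 | in ⊤ | out ⊤ | prev ⊥ | push {}
  [4] u=3 | in ⊤ | out ⊤ | prev ⊥ | push {}
  [5] u=4 | in 3 | out 1 | prev ⊥ | push {3}
  [6] u=0 | in ⊤ | out ⊤ | prev 3 | push {1,4}
  [7] u=3 | in ⊤ | out ⊤ | ==
  [8] u=1 | in ⊤ | out ⊤ | ==
  [9] u=4 | in ⊤ | out ⊤ | prev 1 | push {3}
  [10] u=3 | in ⊤ | out ⊤ | ==

Converged values:
  [0] ⊤
  [1] ⊤
  [2] ⊤
  [3] ⊤
  [4] ⊤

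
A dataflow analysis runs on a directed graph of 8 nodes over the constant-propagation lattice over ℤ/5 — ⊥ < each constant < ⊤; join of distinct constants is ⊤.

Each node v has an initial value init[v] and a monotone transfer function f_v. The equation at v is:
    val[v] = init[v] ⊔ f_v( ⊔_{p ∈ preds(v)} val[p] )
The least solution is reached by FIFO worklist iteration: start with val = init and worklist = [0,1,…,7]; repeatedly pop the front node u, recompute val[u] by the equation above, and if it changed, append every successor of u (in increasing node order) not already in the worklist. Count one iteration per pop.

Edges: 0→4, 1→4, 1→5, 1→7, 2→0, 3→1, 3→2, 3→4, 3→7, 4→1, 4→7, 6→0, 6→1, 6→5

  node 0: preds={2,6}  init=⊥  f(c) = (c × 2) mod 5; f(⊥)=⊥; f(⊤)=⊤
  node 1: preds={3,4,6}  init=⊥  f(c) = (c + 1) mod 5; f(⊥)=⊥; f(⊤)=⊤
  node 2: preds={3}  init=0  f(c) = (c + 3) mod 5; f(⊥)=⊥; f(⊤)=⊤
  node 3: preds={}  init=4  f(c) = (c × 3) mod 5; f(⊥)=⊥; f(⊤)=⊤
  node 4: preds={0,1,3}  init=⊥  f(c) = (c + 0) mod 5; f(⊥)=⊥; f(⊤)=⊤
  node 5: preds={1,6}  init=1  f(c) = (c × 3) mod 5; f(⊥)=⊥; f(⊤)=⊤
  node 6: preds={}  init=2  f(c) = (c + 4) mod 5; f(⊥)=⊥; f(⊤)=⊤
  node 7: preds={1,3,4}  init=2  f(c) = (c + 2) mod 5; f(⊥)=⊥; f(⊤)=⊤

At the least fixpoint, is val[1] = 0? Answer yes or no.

Trace (10 dequeues):
  [1] u=0 | in ⊤ | out ⊤ | prev ⊥ | push {}
  [2] u=1 | in ⊤ | out ⊤ | prev ⊥ | push {}
  [3] u=2 | in 4 | out ⊤ | prev 0 | push {0}
  [4] u=3 | in ⊥ | out 4 | ==
  [5] u=4 | in ⊤ | out ⊤ | prev ⊥ | push {1}
  [6] u=5 | in ⊤ | out ⊤ | prev 1 | push {}
  [7] u=6 | in ⊥ | out 2 | ==
  [8] u=7 | in ⊤ | out ⊤ | prev 2 | push {}
  [9] u=0 | in ⊤ | out ⊤ | ==
  [10] u=1 | in ⊤ | out ⊤ | ==

Converged values:
  [0] ⊤
  [1] ⊤
  [2] ⊤
  [3] 4
  [4] ⊤
  [5] ⊤
  [6] 2
  [7] ⊤

no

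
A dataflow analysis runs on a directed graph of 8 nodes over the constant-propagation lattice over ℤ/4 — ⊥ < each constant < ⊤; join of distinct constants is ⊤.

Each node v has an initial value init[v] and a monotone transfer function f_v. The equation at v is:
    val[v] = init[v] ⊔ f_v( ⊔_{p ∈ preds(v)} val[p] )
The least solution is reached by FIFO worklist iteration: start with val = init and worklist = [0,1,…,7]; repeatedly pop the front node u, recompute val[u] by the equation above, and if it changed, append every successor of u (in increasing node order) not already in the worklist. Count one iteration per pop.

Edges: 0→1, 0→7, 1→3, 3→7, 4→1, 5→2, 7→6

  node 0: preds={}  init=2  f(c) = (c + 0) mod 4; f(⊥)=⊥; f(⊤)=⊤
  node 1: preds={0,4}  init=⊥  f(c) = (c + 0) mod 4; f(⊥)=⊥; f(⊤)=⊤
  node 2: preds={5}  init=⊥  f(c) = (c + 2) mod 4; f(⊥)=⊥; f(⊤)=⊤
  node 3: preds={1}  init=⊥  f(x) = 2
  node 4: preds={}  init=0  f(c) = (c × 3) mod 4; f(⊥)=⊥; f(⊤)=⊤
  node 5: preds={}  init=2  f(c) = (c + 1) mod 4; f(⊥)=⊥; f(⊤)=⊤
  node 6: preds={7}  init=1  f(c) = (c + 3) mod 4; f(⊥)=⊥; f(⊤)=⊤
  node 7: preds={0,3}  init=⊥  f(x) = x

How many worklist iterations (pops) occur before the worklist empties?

Worklist (9 pops):
  #1 pop 0: in=⊥ → 2 (no change)
  #2 pop 1: in=⊤ → ⊤ (was ⊥); enqueue []
  #3 pop 2: in=2 → 0 (was ⊥); enqueue []
  #4 pop 3: in=⊤ → 2 (was ⊥); enqueue []
  #5 pop 4: in=⊥ → 0 (no change)
  #6 pop 5: in=⊥ → 2 (no change)
  #7 pop 6: in=⊥ → 1 (no change)
  #8 pop 7: in=2 → 2 (was ⊥); enqueue [6]
  #9 pop 6: in=2 → 1 (no change)

Fixpoint:
  val[0] = 2
  val[1] = ⊤
  val[2] = 0
  val[3] = 2
  val[4] = 0
  val[5] = 2
  val[6] = 1
  val[7] = 2

9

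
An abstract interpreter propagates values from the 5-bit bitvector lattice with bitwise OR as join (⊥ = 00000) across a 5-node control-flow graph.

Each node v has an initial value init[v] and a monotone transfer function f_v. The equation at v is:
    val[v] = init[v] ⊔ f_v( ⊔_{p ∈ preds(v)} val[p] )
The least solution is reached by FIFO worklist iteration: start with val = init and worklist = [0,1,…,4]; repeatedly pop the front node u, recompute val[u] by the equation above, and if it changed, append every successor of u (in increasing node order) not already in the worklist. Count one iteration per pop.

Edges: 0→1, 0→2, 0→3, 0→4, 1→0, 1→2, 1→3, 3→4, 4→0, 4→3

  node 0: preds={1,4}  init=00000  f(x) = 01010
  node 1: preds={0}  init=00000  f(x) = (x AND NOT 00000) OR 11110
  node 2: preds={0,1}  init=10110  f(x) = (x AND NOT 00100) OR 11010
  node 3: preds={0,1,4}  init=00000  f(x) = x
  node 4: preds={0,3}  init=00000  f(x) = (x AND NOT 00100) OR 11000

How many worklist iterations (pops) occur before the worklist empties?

Worklist (7 pops):
  #1 pop 0: in=00000 → 01010 (was 00000); enqueue []
  #2 pop 1: in=01010 → 11110 (was 00000); enqueue [0]
  #3 pop 2: in=11110 → 11110 (was 10110); enqueue []
  #4 pop 3: in=11110 → 11110 (was 00000); enqueue []
  #5 pop 4: in=11110 → 11010 (was 00000); enqueue [3]
  #6 pop 0: in=11110 → 01010 (no change)
  #7 pop 3: in=11110 → 11110 (no change)

Fixpoint:
  val[0] = 01010
  val[1] = 11110
  val[2] = 11110
  val[3] = 11110
  val[4] = 11010

7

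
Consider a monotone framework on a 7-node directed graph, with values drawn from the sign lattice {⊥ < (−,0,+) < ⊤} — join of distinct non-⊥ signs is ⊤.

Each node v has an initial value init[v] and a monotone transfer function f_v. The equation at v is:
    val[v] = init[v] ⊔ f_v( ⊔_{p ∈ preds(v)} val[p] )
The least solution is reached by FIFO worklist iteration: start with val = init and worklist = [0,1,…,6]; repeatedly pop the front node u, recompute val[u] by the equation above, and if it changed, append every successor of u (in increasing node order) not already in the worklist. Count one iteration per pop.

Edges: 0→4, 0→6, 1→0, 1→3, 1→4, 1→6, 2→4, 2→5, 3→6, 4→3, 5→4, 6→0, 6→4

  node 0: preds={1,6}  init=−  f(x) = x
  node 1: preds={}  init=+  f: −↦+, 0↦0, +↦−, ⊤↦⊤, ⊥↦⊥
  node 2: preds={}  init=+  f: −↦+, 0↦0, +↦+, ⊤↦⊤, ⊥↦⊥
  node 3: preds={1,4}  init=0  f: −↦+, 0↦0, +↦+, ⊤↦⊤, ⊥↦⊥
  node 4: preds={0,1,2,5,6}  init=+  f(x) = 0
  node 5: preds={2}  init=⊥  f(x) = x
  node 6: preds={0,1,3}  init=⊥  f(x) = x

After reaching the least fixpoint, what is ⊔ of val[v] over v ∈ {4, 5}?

⊤

Worklist (10 pops):
  #1 pop 0: in=+ → ⊤ (was −); enqueue []
  #2 pop 1: in=⊥ → + (no change)
  #3 pop 2: in=⊥ → + (no change)
  #4 pop 3: in=+ → ⊤ (was 0); enqueue []
  #5 pop 4: in=⊤ → ⊤ (was +); enqueue [3]
  #6 pop 5: in=+ → + (was ⊥); enqueue [4]
  #7 pop 6: in=⊤ → ⊤ (was ⊥); enqueue [0]
  #8 pop 3: in=⊤ → ⊤ (no change)
  #9 pop 4: in=⊤ → ⊤ (no change)
  #10 pop 0: in=⊤ → ⊤ (no change)

Fixpoint:
  val[0] = ⊤
  val[1] = +
  val[2] = +
  val[3] = ⊤
  val[4] = ⊤
  val[5] = +
  val[6] = ⊤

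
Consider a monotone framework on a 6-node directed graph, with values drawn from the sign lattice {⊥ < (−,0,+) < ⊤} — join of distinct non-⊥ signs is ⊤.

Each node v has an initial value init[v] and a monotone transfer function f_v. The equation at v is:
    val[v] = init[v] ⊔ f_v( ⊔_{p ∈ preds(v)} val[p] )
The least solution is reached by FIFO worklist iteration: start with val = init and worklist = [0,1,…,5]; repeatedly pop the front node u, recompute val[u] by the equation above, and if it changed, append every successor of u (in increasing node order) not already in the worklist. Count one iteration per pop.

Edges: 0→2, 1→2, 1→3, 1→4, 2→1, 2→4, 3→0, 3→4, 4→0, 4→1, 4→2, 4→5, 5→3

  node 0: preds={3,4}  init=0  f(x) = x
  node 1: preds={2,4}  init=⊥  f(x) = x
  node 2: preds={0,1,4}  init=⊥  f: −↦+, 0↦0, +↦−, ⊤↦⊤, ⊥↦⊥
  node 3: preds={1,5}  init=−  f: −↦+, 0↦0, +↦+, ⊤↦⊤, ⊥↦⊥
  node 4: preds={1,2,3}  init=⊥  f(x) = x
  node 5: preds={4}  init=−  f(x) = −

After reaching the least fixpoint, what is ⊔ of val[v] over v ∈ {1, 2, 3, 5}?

Iteration log — 11 steps:
  step 1. node 0  ⊔preds=−  new=⊤  old=0  +wl: 
  step 2. node 1  ⊔preds=⊥  new=⊥  stable
  step 3. node 2  ⊔preds=⊤  new=⊤  old=⊥  +wl: 1
  step 4. node 3  ⊔preds=−  new=⊤  old=−  +wl: 0
  step 5. node 4  ⊔preds=⊤  new=⊤  old=⊥  +wl: 2
  step 6. node 5  ⊔preds=⊤  new=−  stable
  step 7. node 1  ⊔preds=⊤  new=⊤  old=⊥  +wl: 3,4
  step 8. node 0  ⊔preds=⊤  new=⊤  stable
  step 9. node 2  ⊔preds=⊤  new=⊤  stable
  step 10. node 3  ⊔preds=⊤  new=⊤  stable
  step 11. node 4  ⊔preds=⊤  new=⊤  stable

Least fixpoint reached:
  node 0: ⊤
  node 1: ⊤
  node 2: ⊤
  node 3: ⊤
  node 4: ⊤
  node 5: −

⊤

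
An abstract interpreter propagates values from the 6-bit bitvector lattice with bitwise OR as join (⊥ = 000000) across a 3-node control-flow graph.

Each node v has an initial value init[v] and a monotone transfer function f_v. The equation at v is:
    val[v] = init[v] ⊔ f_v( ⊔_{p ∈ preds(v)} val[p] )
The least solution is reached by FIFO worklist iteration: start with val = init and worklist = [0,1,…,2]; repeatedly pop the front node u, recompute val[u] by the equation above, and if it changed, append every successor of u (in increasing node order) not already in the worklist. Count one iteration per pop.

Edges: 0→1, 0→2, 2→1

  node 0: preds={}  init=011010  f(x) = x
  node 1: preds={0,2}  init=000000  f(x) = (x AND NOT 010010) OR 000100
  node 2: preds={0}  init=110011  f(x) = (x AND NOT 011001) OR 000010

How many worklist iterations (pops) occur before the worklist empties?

3

Worklist (3 pops):
  #1 pop 0: in=000000 → 011010 (no change)
  #2 pop 1: in=111011 → 101101 (was 000000); enqueue []
  #3 pop 2: in=011010 → 110011 (no change)

Fixpoint:
  val[0] = 011010
  val[1] = 101101
  val[2] = 110011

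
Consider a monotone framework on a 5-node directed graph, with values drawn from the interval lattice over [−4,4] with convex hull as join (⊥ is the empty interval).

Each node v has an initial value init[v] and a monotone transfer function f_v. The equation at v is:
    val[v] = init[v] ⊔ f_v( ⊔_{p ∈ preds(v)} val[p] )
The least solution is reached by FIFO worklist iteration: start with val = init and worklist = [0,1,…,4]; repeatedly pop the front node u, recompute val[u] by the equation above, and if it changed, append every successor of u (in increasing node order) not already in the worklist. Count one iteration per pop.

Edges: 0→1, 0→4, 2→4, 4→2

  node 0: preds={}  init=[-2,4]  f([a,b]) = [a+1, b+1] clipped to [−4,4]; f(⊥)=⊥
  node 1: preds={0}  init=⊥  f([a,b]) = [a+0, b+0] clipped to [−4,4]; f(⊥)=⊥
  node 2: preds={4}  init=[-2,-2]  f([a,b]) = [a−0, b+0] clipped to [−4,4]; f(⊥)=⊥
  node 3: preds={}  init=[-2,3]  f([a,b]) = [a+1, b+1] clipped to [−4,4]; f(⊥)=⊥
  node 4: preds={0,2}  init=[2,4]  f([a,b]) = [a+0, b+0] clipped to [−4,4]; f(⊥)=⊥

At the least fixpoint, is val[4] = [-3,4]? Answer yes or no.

no

Trace (6 dequeues):
  [1] u=0 | in ⊥ | out [-2,4] | ==
  [2] u=1 | in [-2,4] | out [-2,4] | prev ⊥ | push {}
  [3] u=2 | in [2,4] | out [-2,4] | prev [-2,-2] | push {}
  [4] u=3 | in ⊥ | out [-2,3] | ==
  [5] u=4 | in [-2,4] | out [-2,4] | prev [2,4] | push {2}
  [6] u=2 | in [-2,4] | out [-2,4] | ==

Converged values:
  [0] [-2,4]
  [1] [-2,4]
  [2] [-2,4]
  [3] [-2,3]
  [4] [-2,4]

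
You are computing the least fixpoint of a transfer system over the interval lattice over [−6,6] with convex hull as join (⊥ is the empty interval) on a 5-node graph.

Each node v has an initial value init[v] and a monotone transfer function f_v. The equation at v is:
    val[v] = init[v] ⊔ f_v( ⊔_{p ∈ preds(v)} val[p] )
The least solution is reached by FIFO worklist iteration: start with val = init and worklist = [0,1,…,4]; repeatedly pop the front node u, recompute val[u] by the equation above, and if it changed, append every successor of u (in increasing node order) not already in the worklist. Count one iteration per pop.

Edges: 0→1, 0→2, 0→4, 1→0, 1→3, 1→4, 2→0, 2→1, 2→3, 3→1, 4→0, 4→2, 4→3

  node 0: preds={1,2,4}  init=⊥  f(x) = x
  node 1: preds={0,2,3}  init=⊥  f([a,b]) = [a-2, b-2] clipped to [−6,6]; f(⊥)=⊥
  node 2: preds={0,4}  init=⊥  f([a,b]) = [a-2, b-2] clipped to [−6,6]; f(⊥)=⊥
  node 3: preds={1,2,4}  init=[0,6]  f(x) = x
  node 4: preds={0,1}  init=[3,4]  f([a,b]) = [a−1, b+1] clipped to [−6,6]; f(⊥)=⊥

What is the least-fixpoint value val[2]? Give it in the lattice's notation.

Worklist (17 pops):
  #1 pop 0: in=[3,4] → [3,4] (was ⊥); enqueue []
  #2 pop 1: in=[0,6] → [-2,4] (was ⊥); enqueue [0]
  #3 pop 2: in=[3,4] → [1,2] (was ⊥); enqueue [1]
  #4 pop 3: in=[-2,4] → [-2,6] (was [0,6]); enqueue []
  #5 pop 4: in=[-2,4] → [-3,5] (was [3,4]); enqueue [2,3]
  #6 pop 0: in=[-3,5] → [-3,5] (was [3,4]); enqueue [4]
  #7 pop 1: in=[-3,6] → [-5,4] (was [-2,4]); enqueue [0]
  #8 pop 2: in=[-3,5] → [-5,3] (was [1,2]); enqueue [1]
  #9 pop 3: in=[-5,5] → [-5,6] (was [-2,6]); enqueue []
  #10 pop 4: in=[-5,5] → [-6,6] (was [-3,5]); enqueue [2,3]
  #11 pop 0: in=[-6,6] → [-6,6] (was [-3,5]); enqueue [4]
  #12 pop 1: in=[-6,6] → [-6,4] (was [-5,4]); enqueue [0]
  #13 pop 2: in=[-6,6] → [-6,4] (was [-5,3]); enqueue [1]
  #14 pop 3: in=[-6,6] → [-6,6] (was [-5,6]); enqueue []
  #15 pop 4: in=[-6,6] → [-6,6] (no change)
  #16 pop 0: in=[-6,6] → [-6,6] (no change)
  #17 pop 1: in=[-6,6] → [-6,4] (no change)

Fixpoint:
  val[0] = [-6,6]
  val[1] = [-6,4]
  val[2] = [-6,4]
  val[3] = [-6,6]
  val[4] = [-6,6]

[-6,4]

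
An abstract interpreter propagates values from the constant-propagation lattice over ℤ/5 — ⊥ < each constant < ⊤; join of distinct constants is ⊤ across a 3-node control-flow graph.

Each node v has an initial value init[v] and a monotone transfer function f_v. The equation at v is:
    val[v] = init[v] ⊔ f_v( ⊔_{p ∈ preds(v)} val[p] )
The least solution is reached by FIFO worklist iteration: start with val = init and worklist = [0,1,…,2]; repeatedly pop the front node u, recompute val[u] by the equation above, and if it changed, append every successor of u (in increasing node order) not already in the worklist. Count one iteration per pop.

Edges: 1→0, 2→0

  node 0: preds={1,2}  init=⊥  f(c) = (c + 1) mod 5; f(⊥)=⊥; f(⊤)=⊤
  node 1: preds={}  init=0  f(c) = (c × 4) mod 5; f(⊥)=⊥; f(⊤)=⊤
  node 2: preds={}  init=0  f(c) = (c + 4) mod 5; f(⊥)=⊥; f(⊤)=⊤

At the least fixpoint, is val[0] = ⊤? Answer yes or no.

Worklist (3 pops):
  #1 pop 0: in=0 → 1 (was ⊥); enqueue []
  #2 pop 1: in=⊥ → 0 (no change)
  #3 pop 2: in=⊥ → 0 (no change)

Fixpoint:
  val[0] = 1
  val[1] = 0
  val[2] = 0

no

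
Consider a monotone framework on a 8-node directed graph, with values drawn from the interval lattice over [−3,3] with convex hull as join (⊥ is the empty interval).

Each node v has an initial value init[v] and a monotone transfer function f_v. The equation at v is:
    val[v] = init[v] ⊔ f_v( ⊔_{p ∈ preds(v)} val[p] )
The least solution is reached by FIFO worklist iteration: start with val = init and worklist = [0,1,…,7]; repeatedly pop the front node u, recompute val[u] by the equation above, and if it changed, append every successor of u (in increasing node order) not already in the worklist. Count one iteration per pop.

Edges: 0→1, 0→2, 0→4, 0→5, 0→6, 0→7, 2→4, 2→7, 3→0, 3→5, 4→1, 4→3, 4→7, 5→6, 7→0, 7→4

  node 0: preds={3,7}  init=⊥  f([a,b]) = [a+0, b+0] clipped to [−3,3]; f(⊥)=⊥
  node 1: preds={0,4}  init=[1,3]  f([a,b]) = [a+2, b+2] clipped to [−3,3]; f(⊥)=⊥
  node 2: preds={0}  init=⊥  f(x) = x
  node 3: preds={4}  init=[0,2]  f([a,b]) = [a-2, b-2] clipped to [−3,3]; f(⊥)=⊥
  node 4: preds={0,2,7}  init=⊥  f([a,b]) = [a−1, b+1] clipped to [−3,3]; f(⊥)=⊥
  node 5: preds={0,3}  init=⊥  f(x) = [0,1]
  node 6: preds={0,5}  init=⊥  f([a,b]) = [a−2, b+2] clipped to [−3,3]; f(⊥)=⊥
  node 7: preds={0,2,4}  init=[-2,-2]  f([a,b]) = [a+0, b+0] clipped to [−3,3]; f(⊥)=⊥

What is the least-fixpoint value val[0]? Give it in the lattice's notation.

Iteration log — 18 steps:
  step 1. node 0  ⊔preds=[-2,2]  new=[-2,2]  old=⊥  +wl: 
  step 2. node 1  ⊔preds=[-2,2]  new=[0,3]  old=[1,3]  +wl: 
  step 3. node 2  ⊔preds=[-2,2]  new=[-2,2]  old=⊥  +wl: 
  step 4. node 3  ⊔preds=⊥  new=[0,2]  stable
  step 5. node 4  ⊔preds=[-2,2]  new=[-3,3]  old=⊥  +wl: 1,3
  step 6. node 5  ⊔preds=[-2,2]  new=[0,1]  old=⊥  +wl: 
  step 7. node 6  ⊔preds=[-2,2]  new=[-3,3]  old=⊥  +wl: 
  step 8. node 7  ⊔preds=[-3,3]  new=[-3,3]  old=[-2,-2]  +wl: 0,4
  step 9. node 1  ⊔preds=[-3,3]  new=[-1,3]  old=[0,3]  +wl: 
  step 10. node 3  ⊔preds=[-3,3]  new=[-3,2]  old=[0,2]  +wl: 5
  step 11. node 0  ⊔preds=[-3,3]  new=[-3,3]  old=[-2,2]  +wl: 1,2,6,7
  step 12. node 4  ⊔preds=[-3,3]  new=[-3,3]  stable
  step 13. node 5  ⊔preds=[-3,3]  new=[0,1]  stable
  step 14. node 1  ⊔preds=[-3,3]  new=[-1,3]  stable
  step 15. node 2  ⊔preds=[-3,3]  new=[-3,3]  old=[-2,2]  +wl: 4
  step 16. node 6  ⊔preds=[-3,3]  new=[-3,3]  stable
  step 17. node 7  ⊔preds=[-3,3]  new=[-3,3]  stable
  step 18. node 4  ⊔preds=[-3,3]  new=[-3,3]  stable

Least fixpoint reached:
  node 0: [-3,3]
  node 1: [-1,3]
  node 2: [-3,3]
  node 3: [-3,2]
  node 4: [-3,3]
  node 5: [0,1]
  node 6: [-3,3]
  node 7: [-3,3]

[-3,3]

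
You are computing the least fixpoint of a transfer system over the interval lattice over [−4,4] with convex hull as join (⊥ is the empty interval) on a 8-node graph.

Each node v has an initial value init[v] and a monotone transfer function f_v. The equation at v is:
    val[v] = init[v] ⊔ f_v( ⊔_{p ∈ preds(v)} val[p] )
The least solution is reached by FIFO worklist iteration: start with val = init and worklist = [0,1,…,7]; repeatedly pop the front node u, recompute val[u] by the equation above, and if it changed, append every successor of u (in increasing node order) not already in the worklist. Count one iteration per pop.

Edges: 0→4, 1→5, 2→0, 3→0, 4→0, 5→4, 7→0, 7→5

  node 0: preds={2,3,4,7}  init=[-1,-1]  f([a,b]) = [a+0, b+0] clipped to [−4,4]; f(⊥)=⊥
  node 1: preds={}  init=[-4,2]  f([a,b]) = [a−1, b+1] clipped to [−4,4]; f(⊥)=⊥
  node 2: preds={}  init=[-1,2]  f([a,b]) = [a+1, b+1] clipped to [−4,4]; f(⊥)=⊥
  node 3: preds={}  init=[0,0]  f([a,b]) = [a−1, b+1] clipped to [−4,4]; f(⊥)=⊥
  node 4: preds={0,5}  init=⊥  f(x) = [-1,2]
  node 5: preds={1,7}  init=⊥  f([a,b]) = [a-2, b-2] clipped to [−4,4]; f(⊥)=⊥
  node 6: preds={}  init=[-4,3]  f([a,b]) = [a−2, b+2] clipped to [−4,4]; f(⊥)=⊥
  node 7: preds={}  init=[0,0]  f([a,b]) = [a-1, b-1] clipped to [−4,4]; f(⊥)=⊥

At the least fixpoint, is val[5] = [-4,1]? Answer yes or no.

Trace (10 dequeues):
  [1] u=0 | in [-1,2] | out [-1,2] | prev [-1,-1] | push {}
  [2] u=1 | in ⊥ | out [-4,2] | ==
  [3] u=2 | in ⊥ | out [-1,2] | ==
  [4] u=3 | in ⊥ | out [0,0] | ==
  [5] u=4 | in [-1,2] | out [-1,2] | prev ⊥ | push {0}
  [6] u=5 | in [-4,2] | out [-4,0] | prev ⊥ | push {4}
  [7] u=6 | in ⊥ | out [-4,3] | ==
  [8] u=7 | in ⊥ | out [0,0] | ==
  [9] u=0 | in [-1,2] | out [-1,2] | ==
  [10] u=4 | in [-4,2] | out [-1,2] | ==

Converged values:
  [0] [-1,2]
  [1] [-4,2]
  [2] [-1,2]
  [3] [0,0]
  [4] [-1,2]
  [5] [-4,0]
  [6] [-4,3]
  [7] [0,0]

no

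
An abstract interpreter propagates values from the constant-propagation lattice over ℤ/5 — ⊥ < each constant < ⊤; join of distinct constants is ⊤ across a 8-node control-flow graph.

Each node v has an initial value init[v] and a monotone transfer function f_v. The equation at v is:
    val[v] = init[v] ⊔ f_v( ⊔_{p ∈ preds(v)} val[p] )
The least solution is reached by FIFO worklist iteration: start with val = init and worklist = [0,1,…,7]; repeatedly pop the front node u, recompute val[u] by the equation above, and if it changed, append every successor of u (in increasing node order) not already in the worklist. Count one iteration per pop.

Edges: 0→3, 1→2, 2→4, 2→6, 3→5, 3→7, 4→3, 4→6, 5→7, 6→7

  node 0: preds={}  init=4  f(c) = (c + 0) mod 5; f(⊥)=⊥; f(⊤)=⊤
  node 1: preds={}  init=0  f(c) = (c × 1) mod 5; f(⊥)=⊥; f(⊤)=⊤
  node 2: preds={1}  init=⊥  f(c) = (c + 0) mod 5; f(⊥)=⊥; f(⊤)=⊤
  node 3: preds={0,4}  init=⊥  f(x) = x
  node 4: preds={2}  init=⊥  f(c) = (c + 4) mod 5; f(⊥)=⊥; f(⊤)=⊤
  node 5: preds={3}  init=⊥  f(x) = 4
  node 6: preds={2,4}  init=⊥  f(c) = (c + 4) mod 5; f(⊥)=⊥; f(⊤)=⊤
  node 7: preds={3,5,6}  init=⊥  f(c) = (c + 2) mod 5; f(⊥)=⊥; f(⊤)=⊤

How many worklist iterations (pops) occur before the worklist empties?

9

Trace (9 dequeues):
  [1] u=0 | in ⊥ | out 4 | ==
  [2] u=1 | in ⊥ | out 0 | ==
  [3] u=2 | in 0 | out 0 | prev ⊥ | push {}
  [4] u=3 | in 4 | out 4 | prev ⊥ | push {}
  [5] u=4 | in 0 | out 4 | prev ⊥ | push {3}
  [6] u=5 | in 4 | out 4 | prev ⊥ | push {}
  [7] u=6 | in ⊤ | out ⊤ | prev ⊥ | push {}
  [8] u=7 | in ⊤ | out ⊤ | prev ⊥ | push {}
  [9] u=3 | in 4 | out 4 | ==

Converged values:
  [0] 4
  [1] 0
  [2] 0
  [3] 4
  [4] 4
  [5] 4
  [6] ⊤
  [7] ⊤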